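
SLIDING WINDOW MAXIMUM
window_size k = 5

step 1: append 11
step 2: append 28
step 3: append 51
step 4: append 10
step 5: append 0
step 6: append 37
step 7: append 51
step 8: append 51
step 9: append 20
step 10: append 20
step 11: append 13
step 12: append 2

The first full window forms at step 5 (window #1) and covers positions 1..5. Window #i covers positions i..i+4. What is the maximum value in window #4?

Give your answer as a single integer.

Answer: 51

Derivation:
step 1: append 11 -> window=[11] (not full yet)
step 2: append 28 -> window=[11, 28] (not full yet)
step 3: append 51 -> window=[11, 28, 51] (not full yet)
step 4: append 10 -> window=[11, 28, 51, 10] (not full yet)
step 5: append 0 -> window=[11, 28, 51, 10, 0] -> max=51
step 6: append 37 -> window=[28, 51, 10, 0, 37] -> max=51
step 7: append 51 -> window=[51, 10, 0, 37, 51] -> max=51
step 8: append 51 -> window=[10, 0, 37, 51, 51] -> max=51
Window #4 max = 51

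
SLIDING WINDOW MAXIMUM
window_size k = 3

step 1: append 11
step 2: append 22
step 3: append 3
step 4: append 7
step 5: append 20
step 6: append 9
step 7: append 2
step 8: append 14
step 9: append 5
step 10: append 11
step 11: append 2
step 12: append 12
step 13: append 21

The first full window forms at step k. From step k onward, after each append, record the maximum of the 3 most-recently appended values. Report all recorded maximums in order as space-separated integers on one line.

step 1: append 11 -> window=[11] (not full yet)
step 2: append 22 -> window=[11, 22] (not full yet)
step 3: append 3 -> window=[11, 22, 3] -> max=22
step 4: append 7 -> window=[22, 3, 7] -> max=22
step 5: append 20 -> window=[3, 7, 20] -> max=20
step 6: append 9 -> window=[7, 20, 9] -> max=20
step 7: append 2 -> window=[20, 9, 2] -> max=20
step 8: append 14 -> window=[9, 2, 14] -> max=14
step 9: append 5 -> window=[2, 14, 5] -> max=14
step 10: append 11 -> window=[14, 5, 11] -> max=14
step 11: append 2 -> window=[5, 11, 2] -> max=11
step 12: append 12 -> window=[11, 2, 12] -> max=12
step 13: append 21 -> window=[2, 12, 21] -> max=21

Answer: 22 22 20 20 20 14 14 14 11 12 21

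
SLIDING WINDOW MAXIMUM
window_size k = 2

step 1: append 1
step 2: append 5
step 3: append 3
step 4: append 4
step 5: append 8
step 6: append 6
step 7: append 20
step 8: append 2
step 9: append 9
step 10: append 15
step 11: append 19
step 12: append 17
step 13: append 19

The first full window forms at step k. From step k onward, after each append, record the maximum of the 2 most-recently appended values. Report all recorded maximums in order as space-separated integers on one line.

Answer: 5 5 4 8 8 20 20 9 15 19 19 19

Derivation:
step 1: append 1 -> window=[1] (not full yet)
step 2: append 5 -> window=[1, 5] -> max=5
step 3: append 3 -> window=[5, 3] -> max=5
step 4: append 4 -> window=[3, 4] -> max=4
step 5: append 8 -> window=[4, 8] -> max=8
step 6: append 6 -> window=[8, 6] -> max=8
step 7: append 20 -> window=[6, 20] -> max=20
step 8: append 2 -> window=[20, 2] -> max=20
step 9: append 9 -> window=[2, 9] -> max=9
step 10: append 15 -> window=[9, 15] -> max=15
step 11: append 19 -> window=[15, 19] -> max=19
step 12: append 17 -> window=[19, 17] -> max=19
step 13: append 19 -> window=[17, 19] -> max=19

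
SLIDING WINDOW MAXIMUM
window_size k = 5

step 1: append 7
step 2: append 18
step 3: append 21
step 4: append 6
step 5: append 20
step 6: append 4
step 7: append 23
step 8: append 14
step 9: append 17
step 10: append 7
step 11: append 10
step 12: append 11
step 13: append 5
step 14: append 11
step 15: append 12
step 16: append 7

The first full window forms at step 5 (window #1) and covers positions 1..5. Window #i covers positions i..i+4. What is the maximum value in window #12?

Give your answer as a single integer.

step 1: append 7 -> window=[7] (not full yet)
step 2: append 18 -> window=[7, 18] (not full yet)
step 3: append 21 -> window=[7, 18, 21] (not full yet)
step 4: append 6 -> window=[7, 18, 21, 6] (not full yet)
step 5: append 20 -> window=[7, 18, 21, 6, 20] -> max=21
step 6: append 4 -> window=[18, 21, 6, 20, 4] -> max=21
step 7: append 23 -> window=[21, 6, 20, 4, 23] -> max=23
step 8: append 14 -> window=[6, 20, 4, 23, 14] -> max=23
step 9: append 17 -> window=[20, 4, 23, 14, 17] -> max=23
step 10: append 7 -> window=[4, 23, 14, 17, 7] -> max=23
step 11: append 10 -> window=[23, 14, 17, 7, 10] -> max=23
step 12: append 11 -> window=[14, 17, 7, 10, 11] -> max=17
step 13: append 5 -> window=[17, 7, 10, 11, 5] -> max=17
step 14: append 11 -> window=[7, 10, 11, 5, 11] -> max=11
step 15: append 12 -> window=[10, 11, 5, 11, 12] -> max=12
step 16: append 7 -> window=[11, 5, 11, 12, 7] -> max=12
Window #12 max = 12

Answer: 12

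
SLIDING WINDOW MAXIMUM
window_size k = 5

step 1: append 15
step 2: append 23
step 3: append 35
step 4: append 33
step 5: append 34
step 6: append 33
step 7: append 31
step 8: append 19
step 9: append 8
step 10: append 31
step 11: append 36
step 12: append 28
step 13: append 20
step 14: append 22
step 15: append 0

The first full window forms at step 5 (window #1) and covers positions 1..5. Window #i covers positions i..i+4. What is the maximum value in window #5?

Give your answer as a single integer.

step 1: append 15 -> window=[15] (not full yet)
step 2: append 23 -> window=[15, 23] (not full yet)
step 3: append 35 -> window=[15, 23, 35] (not full yet)
step 4: append 33 -> window=[15, 23, 35, 33] (not full yet)
step 5: append 34 -> window=[15, 23, 35, 33, 34] -> max=35
step 6: append 33 -> window=[23, 35, 33, 34, 33] -> max=35
step 7: append 31 -> window=[35, 33, 34, 33, 31] -> max=35
step 8: append 19 -> window=[33, 34, 33, 31, 19] -> max=34
step 9: append 8 -> window=[34, 33, 31, 19, 8] -> max=34
Window #5 max = 34

Answer: 34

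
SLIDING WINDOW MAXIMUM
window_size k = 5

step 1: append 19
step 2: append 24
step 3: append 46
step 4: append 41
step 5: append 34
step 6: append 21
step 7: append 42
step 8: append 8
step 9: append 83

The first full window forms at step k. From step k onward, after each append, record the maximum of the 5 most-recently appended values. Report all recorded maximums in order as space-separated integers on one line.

step 1: append 19 -> window=[19] (not full yet)
step 2: append 24 -> window=[19, 24] (not full yet)
step 3: append 46 -> window=[19, 24, 46] (not full yet)
step 4: append 41 -> window=[19, 24, 46, 41] (not full yet)
step 5: append 34 -> window=[19, 24, 46, 41, 34] -> max=46
step 6: append 21 -> window=[24, 46, 41, 34, 21] -> max=46
step 7: append 42 -> window=[46, 41, 34, 21, 42] -> max=46
step 8: append 8 -> window=[41, 34, 21, 42, 8] -> max=42
step 9: append 83 -> window=[34, 21, 42, 8, 83] -> max=83

Answer: 46 46 46 42 83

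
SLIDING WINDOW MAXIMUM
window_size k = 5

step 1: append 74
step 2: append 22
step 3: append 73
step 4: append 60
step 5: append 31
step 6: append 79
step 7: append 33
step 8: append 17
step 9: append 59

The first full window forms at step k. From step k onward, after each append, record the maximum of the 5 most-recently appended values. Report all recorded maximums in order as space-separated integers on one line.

step 1: append 74 -> window=[74] (not full yet)
step 2: append 22 -> window=[74, 22] (not full yet)
step 3: append 73 -> window=[74, 22, 73] (not full yet)
step 4: append 60 -> window=[74, 22, 73, 60] (not full yet)
step 5: append 31 -> window=[74, 22, 73, 60, 31] -> max=74
step 6: append 79 -> window=[22, 73, 60, 31, 79] -> max=79
step 7: append 33 -> window=[73, 60, 31, 79, 33] -> max=79
step 8: append 17 -> window=[60, 31, 79, 33, 17] -> max=79
step 9: append 59 -> window=[31, 79, 33, 17, 59] -> max=79

Answer: 74 79 79 79 79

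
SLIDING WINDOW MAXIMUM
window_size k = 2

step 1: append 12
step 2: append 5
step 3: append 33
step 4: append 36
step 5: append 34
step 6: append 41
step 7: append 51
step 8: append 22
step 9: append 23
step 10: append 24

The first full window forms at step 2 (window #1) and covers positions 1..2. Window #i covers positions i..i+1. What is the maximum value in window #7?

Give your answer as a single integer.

Answer: 51

Derivation:
step 1: append 12 -> window=[12] (not full yet)
step 2: append 5 -> window=[12, 5] -> max=12
step 3: append 33 -> window=[5, 33] -> max=33
step 4: append 36 -> window=[33, 36] -> max=36
step 5: append 34 -> window=[36, 34] -> max=36
step 6: append 41 -> window=[34, 41] -> max=41
step 7: append 51 -> window=[41, 51] -> max=51
step 8: append 22 -> window=[51, 22] -> max=51
Window #7 max = 51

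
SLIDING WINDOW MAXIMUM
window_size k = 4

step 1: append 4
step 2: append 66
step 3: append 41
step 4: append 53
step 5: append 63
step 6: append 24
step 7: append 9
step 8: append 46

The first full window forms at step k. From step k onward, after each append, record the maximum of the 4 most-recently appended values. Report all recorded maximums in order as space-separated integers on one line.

step 1: append 4 -> window=[4] (not full yet)
step 2: append 66 -> window=[4, 66] (not full yet)
step 3: append 41 -> window=[4, 66, 41] (not full yet)
step 4: append 53 -> window=[4, 66, 41, 53] -> max=66
step 5: append 63 -> window=[66, 41, 53, 63] -> max=66
step 6: append 24 -> window=[41, 53, 63, 24] -> max=63
step 7: append 9 -> window=[53, 63, 24, 9] -> max=63
step 8: append 46 -> window=[63, 24, 9, 46] -> max=63

Answer: 66 66 63 63 63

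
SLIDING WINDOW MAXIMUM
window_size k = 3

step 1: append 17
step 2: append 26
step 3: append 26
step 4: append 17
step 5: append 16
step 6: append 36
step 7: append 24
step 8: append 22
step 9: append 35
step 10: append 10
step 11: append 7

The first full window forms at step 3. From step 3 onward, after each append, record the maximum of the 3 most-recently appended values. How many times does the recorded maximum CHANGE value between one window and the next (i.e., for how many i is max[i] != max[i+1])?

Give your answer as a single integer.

Answer: 2

Derivation:
step 1: append 17 -> window=[17] (not full yet)
step 2: append 26 -> window=[17, 26] (not full yet)
step 3: append 26 -> window=[17, 26, 26] -> max=26
step 4: append 17 -> window=[26, 26, 17] -> max=26
step 5: append 16 -> window=[26, 17, 16] -> max=26
step 6: append 36 -> window=[17, 16, 36] -> max=36
step 7: append 24 -> window=[16, 36, 24] -> max=36
step 8: append 22 -> window=[36, 24, 22] -> max=36
step 9: append 35 -> window=[24, 22, 35] -> max=35
step 10: append 10 -> window=[22, 35, 10] -> max=35
step 11: append 7 -> window=[35, 10, 7] -> max=35
Recorded maximums: 26 26 26 36 36 36 35 35 35
Changes between consecutive maximums: 2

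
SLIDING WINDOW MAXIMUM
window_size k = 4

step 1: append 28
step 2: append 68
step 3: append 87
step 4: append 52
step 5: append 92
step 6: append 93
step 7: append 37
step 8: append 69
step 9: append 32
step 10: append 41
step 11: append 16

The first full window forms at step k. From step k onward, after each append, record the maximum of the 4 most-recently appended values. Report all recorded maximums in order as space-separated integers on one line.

step 1: append 28 -> window=[28] (not full yet)
step 2: append 68 -> window=[28, 68] (not full yet)
step 3: append 87 -> window=[28, 68, 87] (not full yet)
step 4: append 52 -> window=[28, 68, 87, 52] -> max=87
step 5: append 92 -> window=[68, 87, 52, 92] -> max=92
step 6: append 93 -> window=[87, 52, 92, 93] -> max=93
step 7: append 37 -> window=[52, 92, 93, 37] -> max=93
step 8: append 69 -> window=[92, 93, 37, 69] -> max=93
step 9: append 32 -> window=[93, 37, 69, 32] -> max=93
step 10: append 41 -> window=[37, 69, 32, 41] -> max=69
step 11: append 16 -> window=[69, 32, 41, 16] -> max=69

Answer: 87 92 93 93 93 93 69 69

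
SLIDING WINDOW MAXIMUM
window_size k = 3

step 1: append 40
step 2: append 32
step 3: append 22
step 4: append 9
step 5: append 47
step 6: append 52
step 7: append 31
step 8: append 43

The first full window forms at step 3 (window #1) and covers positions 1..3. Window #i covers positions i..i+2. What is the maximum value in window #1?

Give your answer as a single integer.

Answer: 40

Derivation:
step 1: append 40 -> window=[40] (not full yet)
step 2: append 32 -> window=[40, 32] (not full yet)
step 3: append 22 -> window=[40, 32, 22] -> max=40
Window #1 max = 40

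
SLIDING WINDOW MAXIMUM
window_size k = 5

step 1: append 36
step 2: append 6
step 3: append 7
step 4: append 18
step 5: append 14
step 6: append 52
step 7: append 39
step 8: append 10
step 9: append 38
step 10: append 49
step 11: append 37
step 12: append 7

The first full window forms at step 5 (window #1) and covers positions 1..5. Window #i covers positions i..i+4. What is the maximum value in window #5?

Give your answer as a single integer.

Answer: 52

Derivation:
step 1: append 36 -> window=[36] (not full yet)
step 2: append 6 -> window=[36, 6] (not full yet)
step 3: append 7 -> window=[36, 6, 7] (not full yet)
step 4: append 18 -> window=[36, 6, 7, 18] (not full yet)
step 5: append 14 -> window=[36, 6, 7, 18, 14] -> max=36
step 6: append 52 -> window=[6, 7, 18, 14, 52] -> max=52
step 7: append 39 -> window=[7, 18, 14, 52, 39] -> max=52
step 8: append 10 -> window=[18, 14, 52, 39, 10] -> max=52
step 9: append 38 -> window=[14, 52, 39, 10, 38] -> max=52
Window #5 max = 52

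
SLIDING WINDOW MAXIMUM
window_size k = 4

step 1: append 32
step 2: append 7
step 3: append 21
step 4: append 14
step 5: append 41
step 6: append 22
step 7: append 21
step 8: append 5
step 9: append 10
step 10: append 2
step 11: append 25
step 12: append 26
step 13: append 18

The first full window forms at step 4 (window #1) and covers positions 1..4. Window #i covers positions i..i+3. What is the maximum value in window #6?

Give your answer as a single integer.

step 1: append 32 -> window=[32] (not full yet)
step 2: append 7 -> window=[32, 7] (not full yet)
step 3: append 21 -> window=[32, 7, 21] (not full yet)
step 4: append 14 -> window=[32, 7, 21, 14] -> max=32
step 5: append 41 -> window=[7, 21, 14, 41] -> max=41
step 6: append 22 -> window=[21, 14, 41, 22] -> max=41
step 7: append 21 -> window=[14, 41, 22, 21] -> max=41
step 8: append 5 -> window=[41, 22, 21, 5] -> max=41
step 9: append 10 -> window=[22, 21, 5, 10] -> max=22
Window #6 max = 22

Answer: 22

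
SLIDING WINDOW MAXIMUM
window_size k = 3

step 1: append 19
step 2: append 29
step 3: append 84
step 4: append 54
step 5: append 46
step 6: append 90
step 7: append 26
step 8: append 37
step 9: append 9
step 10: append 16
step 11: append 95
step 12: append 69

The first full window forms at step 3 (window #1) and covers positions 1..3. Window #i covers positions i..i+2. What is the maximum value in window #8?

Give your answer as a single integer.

Answer: 37

Derivation:
step 1: append 19 -> window=[19] (not full yet)
step 2: append 29 -> window=[19, 29] (not full yet)
step 3: append 84 -> window=[19, 29, 84] -> max=84
step 4: append 54 -> window=[29, 84, 54] -> max=84
step 5: append 46 -> window=[84, 54, 46] -> max=84
step 6: append 90 -> window=[54, 46, 90] -> max=90
step 7: append 26 -> window=[46, 90, 26] -> max=90
step 8: append 37 -> window=[90, 26, 37] -> max=90
step 9: append 9 -> window=[26, 37, 9] -> max=37
step 10: append 16 -> window=[37, 9, 16] -> max=37
Window #8 max = 37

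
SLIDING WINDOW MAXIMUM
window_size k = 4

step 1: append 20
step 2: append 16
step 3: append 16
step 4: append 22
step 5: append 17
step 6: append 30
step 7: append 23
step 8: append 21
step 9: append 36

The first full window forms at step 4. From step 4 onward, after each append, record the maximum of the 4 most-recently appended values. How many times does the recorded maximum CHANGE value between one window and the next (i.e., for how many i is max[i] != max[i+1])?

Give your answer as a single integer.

Answer: 2

Derivation:
step 1: append 20 -> window=[20] (not full yet)
step 2: append 16 -> window=[20, 16] (not full yet)
step 3: append 16 -> window=[20, 16, 16] (not full yet)
step 4: append 22 -> window=[20, 16, 16, 22] -> max=22
step 5: append 17 -> window=[16, 16, 22, 17] -> max=22
step 6: append 30 -> window=[16, 22, 17, 30] -> max=30
step 7: append 23 -> window=[22, 17, 30, 23] -> max=30
step 8: append 21 -> window=[17, 30, 23, 21] -> max=30
step 9: append 36 -> window=[30, 23, 21, 36] -> max=36
Recorded maximums: 22 22 30 30 30 36
Changes between consecutive maximums: 2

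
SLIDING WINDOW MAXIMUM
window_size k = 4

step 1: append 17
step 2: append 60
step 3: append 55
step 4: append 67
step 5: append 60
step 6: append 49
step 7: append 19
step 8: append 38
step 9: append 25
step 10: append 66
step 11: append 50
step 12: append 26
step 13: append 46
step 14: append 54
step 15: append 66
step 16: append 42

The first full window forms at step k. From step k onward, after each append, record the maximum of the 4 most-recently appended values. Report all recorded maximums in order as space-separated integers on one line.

step 1: append 17 -> window=[17] (not full yet)
step 2: append 60 -> window=[17, 60] (not full yet)
step 3: append 55 -> window=[17, 60, 55] (not full yet)
step 4: append 67 -> window=[17, 60, 55, 67] -> max=67
step 5: append 60 -> window=[60, 55, 67, 60] -> max=67
step 6: append 49 -> window=[55, 67, 60, 49] -> max=67
step 7: append 19 -> window=[67, 60, 49, 19] -> max=67
step 8: append 38 -> window=[60, 49, 19, 38] -> max=60
step 9: append 25 -> window=[49, 19, 38, 25] -> max=49
step 10: append 66 -> window=[19, 38, 25, 66] -> max=66
step 11: append 50 -> window=[38, 25, 66, 50] -> max=66
step 12: append 26 -> window=[25, 66, 50, 26] -> max=66
step 13: append 46 -> window=[66, 50, 26, 46] -> max=66
step 14: append 54 -> window=[50, 26, 46, 54] -> max=54
step 15: append 66 -> window=[26, 46, 54, 66] -> max=66
step 16: append 42 -> window=[46, 54, 66, 42] -> max=66

Answer: 67 67 67 67 60 49 66 66 66 66 54 66 66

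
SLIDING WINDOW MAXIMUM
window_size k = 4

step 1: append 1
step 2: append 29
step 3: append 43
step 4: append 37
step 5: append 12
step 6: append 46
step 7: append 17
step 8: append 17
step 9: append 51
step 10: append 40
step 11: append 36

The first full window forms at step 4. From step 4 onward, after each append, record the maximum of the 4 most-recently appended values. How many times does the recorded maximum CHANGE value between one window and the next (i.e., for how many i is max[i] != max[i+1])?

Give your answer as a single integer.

step 1: append 1 -> window=[1] (not full yet)
step 2: append 29 -> window=[1, 29] (not full yet)
step 3: append 43 -> window=[1, 29, 43] (not full yet)
step 4: append 37 -> window=[1, 29, 43, 37] -> max=43
step 5: append 12 -> window=[29, 43, 37, 12] -> max=43
step 6: append 46 -> window=[43, 37, 12, 46] -> max=46
step 7: append 17 -> window=[37, 12, 46, 17] -> max=46
step 8: append 17 -> window=[12, 46, 17, 17] -> max=46
step 9: append 51 -> window=[46, 17, 17, 51] -> max=51
step 10: append 40 -> window=[17, 17, 51, 40] -> max=51
step 11: append 36 -> window=[17, 51, 40, 36] -> max=51
Recorded maximums: 43 43 46 46 46 51 51 51
Changes between consecutive maximums: 2

Answer: 2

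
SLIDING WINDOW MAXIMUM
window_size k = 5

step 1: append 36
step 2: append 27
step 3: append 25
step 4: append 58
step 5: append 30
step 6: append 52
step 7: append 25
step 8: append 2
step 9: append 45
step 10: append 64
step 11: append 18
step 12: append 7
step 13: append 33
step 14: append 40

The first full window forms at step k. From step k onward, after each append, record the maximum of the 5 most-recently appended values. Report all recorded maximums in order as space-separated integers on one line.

Answer: 58 58 58 58 52 64 64 64 64 64

Derivation:
step 1: append 36 -> window=[36] (not full yet)
step 2: append 27 -> window=[36, 27] (not full yet)
step 3: append 25 -> window=[36, 27, 25] (not full yet)
step 4: append 58 -> window=[36, 27, 25, 58] (not full yet)
step 5: append 30 -> window=[36, 27, 25, 58, 30] -> max=58
step 6: append 52 -> window=[27, 25, 58, 30, 52] -> max=58
step 7: append 25 -> window=[25, 58, 30, 52, 25] -> max=58
step 8: append 2 -> window=[58, 30, 52, 25, 2] -> max=58
step 9: append 45 -> window=[30, 52, 25, 2, 45] -> max=52
step 10: append 64 -> window=[52, 25, 2, 45, 64] -> max=64
step 11: append 18 -> window=[25, 2, 45, 64, 18] -> max=64
step 12: append 7 -> window=[2, 45, 64, 18, 7] -> max=64
step 13: append 33 -> window=[45, 64, 18, 7, 33] -> max=64
step 14: append 40 -> window=[64, 18, 7, 33, 40] -> max=64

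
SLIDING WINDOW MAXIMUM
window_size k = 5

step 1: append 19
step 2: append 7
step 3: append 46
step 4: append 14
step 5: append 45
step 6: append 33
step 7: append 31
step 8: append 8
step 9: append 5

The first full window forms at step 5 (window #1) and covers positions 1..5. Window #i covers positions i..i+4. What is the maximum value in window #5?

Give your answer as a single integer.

Answer: 45

Derivation:
step 1: append 19 -> window=[19] (not full yet)
step 2: append 7 -> window=[19, 7] (not full yet)
step 3: append 46 -> window=[19, 7, 46] (not full yet)
step 4: append 14 -> window=[19, 7, 46, 14] (not full yet)
step 5: append 45 -> window=[19, 7, 46, 14, 45] -> max=46
step 6: append 33 -> window=[7, 46, 14, 45, 33] -> max=46
step 7: append 31 -> window=[46, 14, 45, 33, 31] -> max=46
step 8: append 8 -> window=[14, 45, 33, 31, 8] -> max=45
step 9: append 5 -> window=[45, 33, 31, 8, 5] -> max=45
Window #5 max = 45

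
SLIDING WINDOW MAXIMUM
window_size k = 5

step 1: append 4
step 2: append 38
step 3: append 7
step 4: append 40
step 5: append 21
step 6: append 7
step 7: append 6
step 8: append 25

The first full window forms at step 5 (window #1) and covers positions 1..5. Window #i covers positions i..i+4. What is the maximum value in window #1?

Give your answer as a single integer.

step 1: append 4 -> window=[4] (not full yet)
step 2: append 38 -> window=[4, 38] (not full yet)
step 3: append 7 -> window=[4, 38, 7] (not full yet)
step 4: append 40 -> window=[4, 38, 7, 40] (not full yet)
step 5: append 21 -> window=[4, 38, 7, 40, 21] -> max=40
Window #1 max = 40

Answer: 40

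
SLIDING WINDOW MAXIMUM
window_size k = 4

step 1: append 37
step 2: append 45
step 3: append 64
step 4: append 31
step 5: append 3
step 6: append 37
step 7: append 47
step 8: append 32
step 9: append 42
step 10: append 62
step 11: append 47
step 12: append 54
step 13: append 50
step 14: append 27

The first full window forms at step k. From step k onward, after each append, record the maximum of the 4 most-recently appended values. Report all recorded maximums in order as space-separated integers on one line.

Answer: 64 64 64 47 47 47 62 62 62 62 54

Derivation:
step 1: append 37 -> window=[37] (not full yet)
step 2: append 45 -> window=[37, 45] (not full yet)
step 3: append 64 -> window=[37, 45, 64] (not full yet)
step 4: append 31 -> window=[37, 45, 64, 31] -> max=64
step 5: append 3 -> window=[45, 64, 31, 3] -> max=64
step 6: append 37 -> window=[64, 31, 3, 37] -> max=64
step 7: append 47 -> window=[31, 3, 37, 47] -> max=47
step 8: append 32 -> window=[3, 37, 47, 32] -> max=47
step 9: append 42 -> window=[37, 47, 32, 42] -> max=47
step 10: append 62 -> window=[47, 32, 42, 62] -> max=62
step 11: append 47 -> window=[32, 42, 62, 47] -> max=62
step 12: append 54 -> window=[42, 62, 47, 54] -> max=62
step 13: append 50 -> window=[62, 47, 54, 50] -> max=62
step 14: append 27 -> window=[47, 54, 50, 27] -> max=54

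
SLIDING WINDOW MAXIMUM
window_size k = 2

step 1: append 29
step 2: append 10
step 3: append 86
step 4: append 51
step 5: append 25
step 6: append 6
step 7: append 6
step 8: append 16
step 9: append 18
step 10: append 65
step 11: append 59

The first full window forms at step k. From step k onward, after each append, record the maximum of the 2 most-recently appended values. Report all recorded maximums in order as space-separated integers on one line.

step 1: append 29 -> window=[29] (not full yet)
step 2: append 10 -> window=[29, 10] -> max=29
step 3: append 86 -> window=[10, 86] -> max=86
step 4: append 51 -> window=[86, 51] -> max=86
step 5: append 25 -> window=[51, 25] -> max=51
step 6: append 6 -> window=[25, 6] -> max=25
step 7: append 6 -> window=[6, 6] -> max=6
step 8: append 16 -> window=[6, 16] -> max=16
step 9: append 18 -> window=[16, 18] -> max=18
step 10: append 65 -> window=[18, 65] -> max=65
step 11: append 59 -> window=[65, 59] -> max=65

Answer: 29 86 86 51 25 6 16 18 65 65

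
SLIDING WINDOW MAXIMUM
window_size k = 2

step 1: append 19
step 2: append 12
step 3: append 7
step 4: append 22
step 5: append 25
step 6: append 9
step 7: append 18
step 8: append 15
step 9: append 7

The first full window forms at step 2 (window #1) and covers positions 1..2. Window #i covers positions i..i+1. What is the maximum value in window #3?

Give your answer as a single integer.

Answer: 22

Derivation:
step 1: append 19 -> window=[19] (not full yet)
step 2: append 12 -> window=[19, 12] -> max=19
step 3: append 7 -> window=[12, 7] -> max=12
step 4: append 22 -> window=[7, 22] -> max=22
Window #3 max = 22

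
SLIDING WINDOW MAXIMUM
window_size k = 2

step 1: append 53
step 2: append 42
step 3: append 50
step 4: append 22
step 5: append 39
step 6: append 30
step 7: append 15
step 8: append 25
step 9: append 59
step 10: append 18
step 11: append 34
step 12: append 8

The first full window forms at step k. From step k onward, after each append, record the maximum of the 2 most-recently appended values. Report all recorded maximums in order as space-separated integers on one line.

step 1: append 53 -> window=[53] (not full yet)
step 2: append 42 -> window=[53, 42] -> max=53
step 3: append 50 -> window=[42, 50] -> max=50
step 4: append 22 -> window=[50, 22] -> max=50
step 5: append 39 -> window=[22, 39] -> max=39
step 6: append 30 -> window=[39, 30] -> max=39
step 7: append 15 -> window=[30, 15] -> max=30
step 8: append 25 -> window=[15, 25] -> max=25
step 9: append 59 -> window=[25, 59] -> max=59
step 10: append 18 -> window=[59, 18] -> max=59
step 11: append 34 -> window=[18, 34] -> max=34
step 12: append 8 -> window=[34, 8] -> max=34

Answer: 53 50 50 39 39 30 25 59 59 34 34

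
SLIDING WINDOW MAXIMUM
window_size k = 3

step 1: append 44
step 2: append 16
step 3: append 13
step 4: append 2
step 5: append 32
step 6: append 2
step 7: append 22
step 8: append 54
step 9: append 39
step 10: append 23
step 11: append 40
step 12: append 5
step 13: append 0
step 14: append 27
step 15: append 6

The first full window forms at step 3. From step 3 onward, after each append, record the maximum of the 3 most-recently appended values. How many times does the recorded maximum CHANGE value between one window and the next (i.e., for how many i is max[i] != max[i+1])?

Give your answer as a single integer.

step 1: append 44 -> window=[44] (not full yet)
step 2: append 16 -> window=[44, 16] (not full yet)
step 3: append 13 -> window=[44, 16, 13] -> max=44
step 4: append 2 -> window=[16, 13, 2] -> max=16
step 5: append 32 -> window=[13, 2, 32] -> max=32
step 6: append 2 -> window=[2, 32, 2] -> max=32
step 7: append 22 -> window=[32, 2, 22] -> max=32
step 8: append 54 -> window=[2, 22, 54] -> max=54
step 9: append 39 -> window=[22, 54, 39] -> max=54
step 10: append 23 -> window=[54, 39, 23] -> max=54
step 11: append 40 -> window=[39, 23, 40] -> max=40
step 12: append 5 -> window=[23, 40, 5] -> max=40
step 13: append 0 -> window=[40, 5, 0] -> max=40
step 14: append 27 -> window=[5, 0, 27] -> max=27
step 15: append 6 -> window=[0, 27, 6] -> max=27
Recorded maximums: 44 16 32 32 32 54 54 54 40 40 40 27 27
Changes between consecutive maximums: 5

Answer: 5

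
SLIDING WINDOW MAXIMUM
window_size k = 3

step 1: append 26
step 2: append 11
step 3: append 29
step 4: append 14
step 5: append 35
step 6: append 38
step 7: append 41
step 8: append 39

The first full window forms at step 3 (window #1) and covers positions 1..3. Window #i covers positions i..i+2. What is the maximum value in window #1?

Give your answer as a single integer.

step 1: append 26 -> window=[26] (not full yet)
step 2: append 11 -> window=[26, 11] (not full yet)
step 3: append 29 -> window=[26, 11, 29] -> max=29
Window #1 max = 29

Answer: 29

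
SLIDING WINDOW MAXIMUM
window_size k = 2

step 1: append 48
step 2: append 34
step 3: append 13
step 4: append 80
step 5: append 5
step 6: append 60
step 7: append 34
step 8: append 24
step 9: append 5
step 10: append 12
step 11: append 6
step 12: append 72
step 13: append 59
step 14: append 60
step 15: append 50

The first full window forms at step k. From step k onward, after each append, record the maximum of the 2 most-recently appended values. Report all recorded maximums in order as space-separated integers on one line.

step 1: append 48 -> window=[48] (not full yet)
step 2: append 34 -> window=[48, 34] -> max=48
step 3: append 13 -> window=[34, 13] -> max=34
step 4: append 80 -> window=[13, 80] -> max=80
step 5: append 5 -> window=[80, 5] -> max=80
step 6: append 60 -> window=[5, 60] -> max=60
step 7: append 34 -> window=[60, 34] -> max=60
step 8: append 24 -> window=[34, 24] -> max=34
step 9: append 5 -> window=[24, 5] -> max=24
step 10: append 12 -> window=[5, 12] -> max=12
step 11: append 6 -> window=[12, 6] -> max=12
step 12: append 72 -> window=[6, 72] -> max=72
step 13: append 59 -> window=[72, 59] -> max=72
step 14: append 60 -> window=[59, 60] -> max=60
step 15: append 50 -> window=[60, 50] -> max=60

Answer: 48 34 80 80 60 60 34 24 12 12 72 72 60 60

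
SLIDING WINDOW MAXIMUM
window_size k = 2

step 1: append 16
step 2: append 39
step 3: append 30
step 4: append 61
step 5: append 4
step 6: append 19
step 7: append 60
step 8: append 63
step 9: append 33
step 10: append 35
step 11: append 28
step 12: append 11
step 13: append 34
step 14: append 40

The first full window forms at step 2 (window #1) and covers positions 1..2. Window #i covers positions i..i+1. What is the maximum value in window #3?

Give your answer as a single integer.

step 1: append 16 -> window=[16] (not full yet)
step 2: append 39 -> window=[16, 39] -> max=39
step 3: append 30 -> window=[39, 30] -> max=39
step 4: append 61 -> window=[30, 61] -> max=61
Window #3 max = 61

Answer: 61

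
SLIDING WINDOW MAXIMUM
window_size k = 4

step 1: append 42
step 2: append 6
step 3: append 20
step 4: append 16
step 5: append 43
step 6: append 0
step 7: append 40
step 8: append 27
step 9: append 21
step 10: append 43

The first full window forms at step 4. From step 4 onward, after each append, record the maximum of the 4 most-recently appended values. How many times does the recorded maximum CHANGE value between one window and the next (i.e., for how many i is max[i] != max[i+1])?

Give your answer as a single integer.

Answer: 3

Derivation:
step 1: append 42 -> window=[42] (not full yet)
step 2: append 6 -> window=[42, 6] (not full yet)
step 3: append 20 -> window=[42, 6, 20] (not full yet)
step 4: append 16 -> window=[42, 6, 20, 16] -> max=42
step 5: append 43 -> window=[6, 20, 16, 43] -> max=43
step 6: append 0 -> window=[20, 16, 43, 0] -> max=43
step 7: append 40 -> window=[16, 43, 0, 40] -> max=43
step 8: append 27 -> window=[43, 0, 40, 27] -> max=43
step 9: append 21 -> window=[0, 40, 27, 21] -> max=40
step 10: append 43 -> window=[40, 27, 21, 43] -> max=43
Recorded maximums: 42 43 43 43 43 40 43
Changes between consecutive maximums: 3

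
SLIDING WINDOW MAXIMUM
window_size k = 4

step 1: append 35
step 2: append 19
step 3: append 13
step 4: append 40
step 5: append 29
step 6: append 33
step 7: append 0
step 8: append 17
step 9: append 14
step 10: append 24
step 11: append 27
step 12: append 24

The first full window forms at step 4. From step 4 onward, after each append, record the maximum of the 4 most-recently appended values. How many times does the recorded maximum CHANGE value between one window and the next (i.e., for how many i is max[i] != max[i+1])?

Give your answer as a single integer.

step 1: append 35 -> window=[35] (not full yet)
step 2: append 19 -> window=[35, 19] (not full yet)
step 3: append 13 -> window=[35, 19, 13] (not full yet)
step 4: append 40 -> window=[35, 19, 13, 40] -> max=40
step 5: append 29 -> window=[19, 13, 40, 29] -> max=40
step 6: append 33 -> window=[13, 40, 29, 33] -> max=40
step 7: append 0 -> window=[40, 29, 33, 0] -> max=40
step 8: append 17 -> window=[29, 33, 0, 17] -> max=33
step 9: append 14 -> window=[33, 0, 17, 14] -> max=33
step 10: append 24 -> window=[0, 17, 14, 24] -> max=24
step 11: append 27 -> window=[17, 14, 24, 27] -> max=27
step 12: append 24 -> window=[14, 24, 27, 24] -> max=27
Recorded maximums: 40 40 40 40 33 33 24 27 27
Changes between consecutive maximums: 3

Answer: 3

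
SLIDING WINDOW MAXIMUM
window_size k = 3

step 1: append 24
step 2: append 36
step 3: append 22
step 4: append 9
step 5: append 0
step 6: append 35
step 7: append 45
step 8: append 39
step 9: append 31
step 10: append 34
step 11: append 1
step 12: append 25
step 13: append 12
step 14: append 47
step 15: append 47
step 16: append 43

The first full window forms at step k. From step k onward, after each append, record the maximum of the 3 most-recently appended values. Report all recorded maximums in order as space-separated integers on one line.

step 1: append 24 -> window=[24] (not full yet)
step 2: append 36 -> window=[24, 36] (not full yet)
step 3: append 22 -> window=[24, 36, 22] -> max=36
step 4: append 9 -> window=[36, 22, 9] -> max=36
step 5: append 0 -> window=[22, 9, 0] -> max=22
step 6: append 35 -> window=[9, 0, 35] -> max=35
step 7: append 45 -> window=[0, 35, 45] -> max=45
step 8: append 39 -> window=[35, 45, 39] -> max=45
step 9: append 31 -> window=[45, 39, 31] -> max=45
step 10: append 34 -> window=[39, 31, 34] -> max=39
step 11: append 1 -> window=[31, 34, 1] -> max=34
step 12: append 25 -> window=[34, 1, 25] -> max=34
step 13: append 12 -> window=[1, 25, 12] -> max=25
step 14: append 47 -> window=[25, 12, 47] -> max=47
step 15: append 47 -> window=[12, 47, 47] -> max=47
step 16: append 43 -> window=[47, 47, 43] -> max=47

Answer: 36 36 22 35 45 45 45 39 34 34 25 47 47 47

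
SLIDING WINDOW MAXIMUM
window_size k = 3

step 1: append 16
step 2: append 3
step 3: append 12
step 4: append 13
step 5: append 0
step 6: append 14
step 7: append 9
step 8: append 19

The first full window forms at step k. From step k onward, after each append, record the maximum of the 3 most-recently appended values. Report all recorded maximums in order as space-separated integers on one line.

Answer: 16 13 13 14 14 19

Derivation:
step 1: append 16 -> window=[16] (not full yet)
step 2: append 3 -> window=[16, 3] (not full yet)
step 3: append 12 -> window=[16, 3, 12] -> max=16
step 4: append 13 -> window=[3, 12, 13] -> max=13
step 5: append 0 -> window=[12, 13, 0] -> max=13
step 6: append 14 -> window=[13, 0, 14] -> max=14
step 7: append 9 -> window=[0, 14, 9] -> max=14
step 8: append 19 -> window=[14, 9, 19] -> max=19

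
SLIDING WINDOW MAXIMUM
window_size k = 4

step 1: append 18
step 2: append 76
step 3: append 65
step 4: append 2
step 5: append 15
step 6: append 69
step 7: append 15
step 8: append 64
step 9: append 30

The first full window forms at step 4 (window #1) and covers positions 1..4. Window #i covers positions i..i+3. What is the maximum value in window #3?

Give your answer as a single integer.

Answer: 69

Derivation:
step 1: append 18 -> window=[18] (not full yet)
step 2: append 76 -> window=[18, 76] (not full yet)
step 3: append 65 -> window=[18, 76, 65] (not full yet)
step 4: append 2 -> window=[18, 76, 65, 2] -> max=76
step 5: append 15 -> window=[76, 65, 2, 15] -> max=76
step 6: append 69 -> window=[65, 2, 15, 69] -> max=69
Window #3 max = 69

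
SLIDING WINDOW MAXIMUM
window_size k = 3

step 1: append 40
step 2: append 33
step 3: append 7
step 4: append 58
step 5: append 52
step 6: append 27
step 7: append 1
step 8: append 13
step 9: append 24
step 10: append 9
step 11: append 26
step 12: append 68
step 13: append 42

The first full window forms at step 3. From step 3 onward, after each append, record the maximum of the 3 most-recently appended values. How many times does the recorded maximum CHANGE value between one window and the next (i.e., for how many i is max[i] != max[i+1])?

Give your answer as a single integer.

Answer: 6

Derivation:
step 1: append 40 -> window=[40] (not full yet)
step 2: append 33 -> window=[40, 33] (not full yet)
step 3: append 7 -> window=[40, 33, 7] -> max=40
step 4: append 58 -> window=[33, 7, 58] -> max=58
step 5: append 52 -> window=[7, 58, 52] -> max=58
step 6: append 27 -> window=[58, 52, 27] -> max=58
step 7: append 1 -> window=[52, 27, 1] -> max=52
step 8: append 13 -> window=[27, 1, 13] -> max=27
step 9: append 24 -> window=[1, 13, 24] -> max=24
step 10: append 9 -> window=[13, 24, 9] -> max=24
step 11: append 26 -> window=[24, 9, 26] -> max=26
step 12: append 68 -> window=[9, 26, 68] -> max=68
step 13: append 42 -> window=[26, 68, 42] -> max=68
Recorded maximums: 40 58 58 58 52 27 24 24 26 68 68
Changes between consecutive maximums: 6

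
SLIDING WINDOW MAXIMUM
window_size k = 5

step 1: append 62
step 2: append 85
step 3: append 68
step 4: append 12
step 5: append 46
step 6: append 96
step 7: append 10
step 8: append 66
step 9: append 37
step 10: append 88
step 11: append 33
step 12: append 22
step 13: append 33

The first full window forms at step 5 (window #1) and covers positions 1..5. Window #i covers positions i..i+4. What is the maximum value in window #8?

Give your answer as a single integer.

Answer: 88

Derivation:
step 1: append 62 -> window=[62] (not full yet)
step 2: append 85 -> window=[62, 85] (not full yet)
step 3: append 68 -> window=[62, 85, 68] (not full yet)
step 4: append 12 -> window=[62, 85, 68, 12] (not full yet)
step 5: append 46 -> window=[62, 85, 68, 12, 46] -> max=85
step 6: append 96 -> window=[85, 68, 12, 46, 96] -> max=96
step 7: append 10 -> window=[68, 12, 46, 96, 10] -> max=96
step 8: append 66 -> window=[12, 46, 96, 10, 66] -> max=96
step 9: append 37 -> window=[46, 96, 10, 66, 37] -> max=96
step 10: append 88 -> window=[96, 10, 66, 37, 88] -> max=96
step 11: append 33 -> window=[10, 66, 37, 88, 33] -> max=88
step 12: append 22 -> window=[66, 37, 88, 33, 22] -> max=88
Window #8 max = 88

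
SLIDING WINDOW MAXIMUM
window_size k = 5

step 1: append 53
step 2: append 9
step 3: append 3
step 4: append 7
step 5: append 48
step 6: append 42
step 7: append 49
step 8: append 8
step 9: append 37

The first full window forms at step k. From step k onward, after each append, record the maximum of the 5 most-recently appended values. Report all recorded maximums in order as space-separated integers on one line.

step 1: append 53 -> window=[53] (not full yet)
step 2: append 9 -> window=[53, 9] (not full yet)
step 3: append 3 -> window=[53, 9, 3] (not full yet)
step 4: append 7 -> window=[53, 9, 3, 7] (not full yet)
step 5: append 48 -> window=[53, 9, 3, 7, 48] -> max=53
step 6: append 42 -> window=[9, 3, 7, 48, 42] -> max=48
step 7: append 49 -> window=[3, 7, 48, 42, 49] -> max=49
step 8: append 8 -> window=[7, 48, 42, 49, 8] -> max=49
step 9: append 37 -> window=[48, 42, 49, 8, 37] -> max=49

Answer: 53 48 49 49 49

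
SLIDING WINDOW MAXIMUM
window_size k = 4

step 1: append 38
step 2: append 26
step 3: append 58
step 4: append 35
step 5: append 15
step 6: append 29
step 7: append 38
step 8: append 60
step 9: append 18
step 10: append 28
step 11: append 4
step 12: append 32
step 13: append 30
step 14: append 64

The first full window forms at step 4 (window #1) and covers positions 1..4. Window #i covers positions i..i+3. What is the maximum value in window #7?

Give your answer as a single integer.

Answer: 60

Derivation:
step 1: append 38 -> window=[38] (not full yet)
step 2: append 26 -> window=[38, 26] (not full yet)
step 3: append 58 -> window=[38, 26, 58] (not full yet)
step 4: append 35 -> window=[38, 26, 58, 35] -> max=58
step 5: append 15 -> window=[26, 58, 35, 15] -> max=58
step 6: append 29 -> window=[58, 35, 15, 29] -> max=58
step 7: append 38 -> window=[35, 15, 29, 38] -> max=38
step 8: append 60 -> window=[15, 29, 38, 60] -> max=60
step 9: append 18 -> window=[29, 38, 60, 18] -> max=60
step 10: append 28 -> window=[38, 60, 18, 28] -> max=60
Window #7 max = 60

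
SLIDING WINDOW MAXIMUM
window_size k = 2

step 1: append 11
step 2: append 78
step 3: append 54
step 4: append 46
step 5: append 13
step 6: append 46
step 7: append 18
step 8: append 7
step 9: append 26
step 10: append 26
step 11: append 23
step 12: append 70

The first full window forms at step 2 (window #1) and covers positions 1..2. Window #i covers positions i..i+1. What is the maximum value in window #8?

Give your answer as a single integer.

step 1: append 11 -> window=[11] (not full yet)
step 2: append 78 -> window=[11, 78] -> max=78
step 3: append 54 -> window=[78, 54] -> max=78
step 4: append 46 -> window=[54, 46] -> max=54
step 5: append 13 -> window=[46, 13] -> max=46
step 6: append 46 -> window=[13, 46] -> max=46
step 7: append 18 -> window=[46, 18] -> max=46
step 8: append 7 -> window=[18, 7] -> max=18
step 9: append 26 -> window=[7, 26] -> max=26
Window #8 max = 26

Answer: 26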